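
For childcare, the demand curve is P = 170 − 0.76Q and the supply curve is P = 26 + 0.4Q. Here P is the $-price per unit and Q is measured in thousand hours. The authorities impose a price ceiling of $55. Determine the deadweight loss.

Competitive equilibrium: 170 − 0.76Q = 26 + 0.4Q → Q* = 124.1379, P* = 75.6552.
At the ceiling P = 55, quantity supplied = (55 − 26)/0.4 = 72.5.
Willingness to pay at Q' = 72.5: 170 − 0.76·72.5 = 114.9.
ΔQ = 124.1379 − 72.5 = 51.6379; wedge = 114.9 − 55 = 59.9.
DWL = ½ × 51.6379 × 59.9 = $1546.56 thousand.

$1546.56 thousand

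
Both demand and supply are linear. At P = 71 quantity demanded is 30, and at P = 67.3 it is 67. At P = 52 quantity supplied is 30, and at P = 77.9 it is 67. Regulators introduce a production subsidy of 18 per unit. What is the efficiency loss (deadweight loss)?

202.50

Demand slope = (67.3 − 71)/(67 − 30) = −0.1, so P = 74 − 0.1Q.
Supply slope = (77.9 − 52)/(67 − 30) = 0.7, so P = 31 + 0.7Q.
Competitive equilibrium: 74 − 0.1Q = 31 + 0.7Q → Q* = 53.75, P* = 68.625.
The subsidy lowers effective supply by 18: P = 13 + 0.7Q.
New quantity: 74 − 0.1Q = 13 + 0.7Q → Q' = 76.25.
Overproduction ΔQ = 76.25 − 53.75 = 22.5; wedge = subsidy = 18.
DWL = ½ × 22.5 × 18 = 202.50.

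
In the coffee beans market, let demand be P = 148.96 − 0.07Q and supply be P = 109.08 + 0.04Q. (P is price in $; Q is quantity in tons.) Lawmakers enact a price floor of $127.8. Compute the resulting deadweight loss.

$199.72

Competitive equilibrium: 148.96 − 0.07Q = 109.08 + 0.04Q → Q* = 362.5455, P* = 123.5818.
At the floor P = 127.8, quantity demanded = (148.96 − 127.8)/0.07 = 302.2857.
Sellers' marginal cost at Q' = 302.2857: 109.08 + 0.04·302.2857 = 121.1714.
ΔQ = 362.5455 − 302.2857 = 60.2598; wedge = 127.8 − 121.1714 = 6.6286.
Welfare loss = ½ × 60.2598 × 6.6286 = $199.72.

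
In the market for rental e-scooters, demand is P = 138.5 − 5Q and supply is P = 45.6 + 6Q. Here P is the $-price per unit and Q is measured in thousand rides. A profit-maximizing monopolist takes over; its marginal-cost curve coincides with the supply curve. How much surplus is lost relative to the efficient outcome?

$38.31 thousand

Competitive equilibrium: 138.5 − 5Q = 45.6 + 6Q → Q* = 8.4455, P* = 96.2727.
Marginal revenue: MR = 138.5 − 10Q. Set MR = MC: 138.5 − 10Q = 45.6 + 6Q → Q_m = 5.8063.
Price P_m = 138.5 − 5·5.8063 = 109.4685; MC(Q_m) = 45.6 + 6·5.8063 = 80.4378.
Competitive Q* = 8.4455, so ΔQ = 2.6392; wedge = 109.4685 − 80.4378 = 29.0307.
DWL = ½ × 2.6392 × 29.0307 = $38.31 thousand.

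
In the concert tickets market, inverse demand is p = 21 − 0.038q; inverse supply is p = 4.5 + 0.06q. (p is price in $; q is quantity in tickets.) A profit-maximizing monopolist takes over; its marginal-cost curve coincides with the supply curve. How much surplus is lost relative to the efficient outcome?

Competitive equilibrium: 21 − 0.038q = 4.5 + 0.06q → q* = 168.3673, p* = 14.602.
Marginal revenue: MR = 21 − 0.076q. Set MR = MC: 21 − 0.076q = 4.5 + 0.06q → q_m = 121.3235.
Price p_m = 21 − 0.038·121.3235 = 16.3897; MC(q_m) = 4.5 + 0.06·121.3235 = 11.7794.
Competitive q* = 168.3673, so Δq = 47.0438; wedge = 16.3897 − 11.7794 = 4.6103.
Deadweight loss = ½ × 47.0438 × 4.6103 = $108.44.

$108.44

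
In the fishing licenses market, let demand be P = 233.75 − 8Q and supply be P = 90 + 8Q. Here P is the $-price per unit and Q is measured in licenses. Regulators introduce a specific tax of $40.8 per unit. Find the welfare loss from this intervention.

$52.02

Competitive equilibrium: 233.75 − 8Q = 90 + 8Q → Q* = 8.9844, P* = 161.875.
With the tax, the buyer price exceeds the seller price by 40.8: (233.75 − 8Q) − (90 + 8Q) = 40.8 → Q' = 6.4344.
ΔQ = 8.9844 − 6.4344 = 2.55; the wedge equals the tax, 40.8.
Welfare loss = ½ × 2.55 × 40.8 = $52.02.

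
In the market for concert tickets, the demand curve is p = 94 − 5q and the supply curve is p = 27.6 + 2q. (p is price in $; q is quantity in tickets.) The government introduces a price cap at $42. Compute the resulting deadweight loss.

Competitive equilibrium: 94 − 5q = 27.6 + 2q → q* = 9.4857, p* = 46.5714.
At the ceiling p = 42, quantity supplied = (42 − 27.6)/2 = 7.2.
Willingness to pay at q' = 7.2: 94 − 5·7.2 = 58.
Δq = 9.4857 − 7.2 = 2.2857; wedge = 58 − 42 = 16.
DWL = ½ × 2.2857 × 16 = $18.29.

$18.29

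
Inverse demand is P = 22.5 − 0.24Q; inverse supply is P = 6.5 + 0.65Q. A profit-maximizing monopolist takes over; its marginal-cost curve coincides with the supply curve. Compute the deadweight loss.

Competitive equilibrium: 22.5 − 0.24Q = 6.5 + 0.65Q → Q* = 17.9775, P* = 18.1854.
Marginal revenue: MR = 22.5 − 0.48Q. Set MR = MC: 22.5 − 0.48Q = 6.5 + 0.65Q → Q_m = 14.1593.
Price P_m = 22.5 − 0.24·14.1593 = 19.1018; MC(Q_m) = 6.5 + 0.65·14.1593 = 15.7035.
Competitive Q* = 17.9775, so ΔQ = 3.8182; wedge = 19.1018 − 15.7035 = 3.3983.
Welfare loss = ½ × 3.8182 × 3.3983 = 6.49.

6.49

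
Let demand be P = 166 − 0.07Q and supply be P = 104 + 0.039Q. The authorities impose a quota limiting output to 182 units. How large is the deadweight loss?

Competitive equilibrium: 166 − 0.07Q = 104 + 0.039Q → Q* = 568.80734, P* = 126.18349.
At Q = 182: demand price = 166 − 0.07·182 = 153.26; supply price = 104 + 0.039·182 = 111.098.
ΔQ = 568.80734 − 182 = 386.80734; wedge = 153.26 − 111.098 = 42.162.
Welfare loss = ½ × 386.80734 × 42.162 = 8154.29.

8154.29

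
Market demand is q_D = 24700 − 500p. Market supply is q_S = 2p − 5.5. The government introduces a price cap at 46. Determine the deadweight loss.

10.37

In inverse form: demand p = 49.4 − 0.002q, supply p = 2.75 + 0.5q.
Competitive equilibrium: 49.4 − 0.002q = 2.75 + 0.5q → q* = 92.9283, p* = 49.2141.
At the ceiling p = 46, quantity supplied = (46 − 2.75)/0.5 = 86.5.
Willingness to pay at q' = 86.5: 49.4 − 0.002·86.5 = 49.227.
Δq = 92.9283 − 86.5 = 6.4283; wedge = 49.227 − 46 = 3.227.
The triangle = ½ × 6.4283 × 3.227 = 10.37.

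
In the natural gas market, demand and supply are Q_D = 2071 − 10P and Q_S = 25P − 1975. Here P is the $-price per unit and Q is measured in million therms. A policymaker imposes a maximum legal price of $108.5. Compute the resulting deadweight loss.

$2205.44 million

In inverse form: demand P = 207.1 − 0.1Q, supply P = 79 + 0.04Q.
Competitive equilibrium: 207.1 − 0.1Q = 79 + 0.04Q → Q* = 915, P* = 115.6.
At the ceiling P = 108.5, quantity supplied = (108.5 − 79)/0.04 = 737.5.
Willingness to pay at Q' = 737.5: 207.1 − 0.1·737.5 = 133.35.
ΔQ = 915 − 737.5 = 177.5; wedge = 133.35 − 108.5 = 24.85.
Welfare loss = ½ × 177.5 × 24.85 = $2205.44 million.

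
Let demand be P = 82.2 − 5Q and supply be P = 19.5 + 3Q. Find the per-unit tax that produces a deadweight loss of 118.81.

43.6

Competitive equilibrium: 82.2 − 5Q = 19.5 + 3Q → Q* = 7.8375, P* = 43.0125.
A tax t gives ΔQ = t/8 and wedge t, so DWL = t²/16.
t²/16 = 118.81 → t² = 1900.96 → t = 43.6.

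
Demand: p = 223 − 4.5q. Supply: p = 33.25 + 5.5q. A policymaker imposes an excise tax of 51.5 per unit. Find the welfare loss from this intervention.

132.61

Competitive equilibrium: 223 − 4.5q = 33.25 + 5.5q → q* = 18.975, p* = 137.6125.
With the tax, the buyer price exceeds the seller price by 51.5: (223 − 4.5q) − (33.25 + 5.5q) = 51.5 → q' = 13.825.
Δq = 18.975 − 13.825 = 5.15; the wedge equals the tax, 51.5.
Welfare loss = ½ × 5.15 × 51.5 = 132.61.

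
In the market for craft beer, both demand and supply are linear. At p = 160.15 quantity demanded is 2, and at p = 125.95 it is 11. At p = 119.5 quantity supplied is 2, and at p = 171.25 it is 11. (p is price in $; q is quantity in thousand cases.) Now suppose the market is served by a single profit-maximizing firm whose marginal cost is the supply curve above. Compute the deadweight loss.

$15.14 thousand

Demand slope = (125.95 − 160.15)/(11 − 2) = −3.8, so p = 167.75 − 3.8q.
Supply slope = (171.25 − 119.5)/(11 − 2) = 5.75, so p = 108 + 5.75q.
Competitive equilibrium: 167.75 − 3.8q = 108 + 5.75q → q* = 6.2565, p* = 143.9751.
Marginal revenue: MR = 167.75 − 7.6q. Set MR = MC: 167.75 − 7.6q = 108 + 5.75q → q_m = 4.4757.
Price p_m = 167.75 − 3.8·4.4757 = 150.7423; MC(q_m) = 108 + 5.75·4.4757 = 133.7353.
Competitive q* = 6.2565, so Δq = 1.7808; wedge = 150.7423 − 133.7353 = 17.007.
DWL = ½ × 1.7808 × 17.007 = $15.14 thousand.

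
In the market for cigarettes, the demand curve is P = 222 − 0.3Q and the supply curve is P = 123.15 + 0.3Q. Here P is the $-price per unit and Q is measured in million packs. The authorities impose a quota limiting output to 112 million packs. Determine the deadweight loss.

Competitive equilibrium: 222 − 0.3Q = 123.15 + 0.3Q → Q* = 164.75, P* = 172.575.
At Q = 112: demand price = 222 − 0.3·112 = 188.4; supply price = 123.15 + 0.3·112 = 156.75.
ΔQ = 164.75 − 112 = 52.75; wedge = 188.4 − 156.75 = 31.65.
Deadweight loss = ½ × 52.75 × 31.65 = $834.77 million.

$834.77 million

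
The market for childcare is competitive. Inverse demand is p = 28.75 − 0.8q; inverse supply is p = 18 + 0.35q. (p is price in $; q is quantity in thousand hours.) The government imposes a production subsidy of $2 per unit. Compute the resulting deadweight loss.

$1.74 thousand

Competitive equilibrium: 28.75 − 0.8q = 18 + 0.35q → q* = 9.3478, p* = 21.2717.
The subsidy lowers effective supply by 2: p = 16 + 0.35q.
New quantity: 28.75 − 0.8q = 16 + 0.35q → q' = 11.087.
Overproduction Δq = 11.087 − 9.3478 = 1.7392; wedge = subsidy = 2.
DWL = ½ × 1.7392 × 2 = $1.74 thousand.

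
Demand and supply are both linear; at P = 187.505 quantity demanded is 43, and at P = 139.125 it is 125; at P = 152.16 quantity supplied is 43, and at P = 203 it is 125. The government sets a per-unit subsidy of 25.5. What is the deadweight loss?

268.70

Demand slope = (139.125 − 187.505)/(125 − 43) = −0.59, so P = 212.875 − 0.59Q.
Supply slope = (203 − 152.16)/(125 − 43) = 0.62, so P = 125.5 + 0.62Q.
Competitive equilibrium: 212.875 − 0.59Q = 125.5 + 0.62Q → Q* = 72.2107, P* = 170.2707.
The subsidy lowers effective supply by 25.5: P = 100 + 0.62Q.
New quantity: 212.875 − 0.59Q = 100 + 0.62Q → Q' = 93.2851.
Overproduction ΔQ = 93.2851 − 72.2107 = 21.0744; wedge = subsidy = 25.5.
The triangle = ½ × 21.0744 × 25.5 = 268.70.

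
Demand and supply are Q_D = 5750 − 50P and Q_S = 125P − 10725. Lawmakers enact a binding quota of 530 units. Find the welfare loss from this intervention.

3682.31

In inverse form: demand P = 115 − 0.02Q, supply P = 85.8 + 0.008Q.
Competitive equilibrium: 115 − 0.02Q = 85.8 + 0.008Q → Q* = 1042.8571, P* = 94.1429.
At Q = 530: demand price = 115 − 0.02·530 = 104.4; supply price = 85.8 + 0.008·530 = 90.04.
ΔQ = 1042.8571 − 530 = 512.8571; wedge = 104.4 − 90.04 = 14.36.
Deadweight loss = ½ × 512.8571 × 14.36 = 3682.31.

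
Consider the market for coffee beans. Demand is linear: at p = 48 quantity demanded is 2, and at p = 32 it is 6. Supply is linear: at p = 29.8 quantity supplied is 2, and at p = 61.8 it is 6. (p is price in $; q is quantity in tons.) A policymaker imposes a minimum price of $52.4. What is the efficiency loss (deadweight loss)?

Demand slope = (32 − 48)/(6 − 2) = −4, so p = 56 − 4q.
Supply slope = (61.8 − 29.8)/(6 − 2) = 8, so p = 13.8 + 8q.
Competitive equilibrium: 56 − 4q = 13.8 + 8q → q* = 3.5167, p* = 41.9333.
At the floor p = 52.4, quantity demanded = (56 − 52.4)/4 = 0.9.
Sellers' marginal cost at q' = 0.9: 13.8 + 8·0.9 = 21.
Δq = 3.5167 − 0.9 = 2.6167; wedge = 52.4 − 21 = 31.4.
Deadweight loss = ½ × 2.6167 × 31.4 = $41.08.

$41.08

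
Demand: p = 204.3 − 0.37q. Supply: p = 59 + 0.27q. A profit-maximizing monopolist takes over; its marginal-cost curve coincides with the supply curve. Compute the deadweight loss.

2213.51

Competitive equilibrium: 204.3 − 0.37q = 59 + 0.27q → q* = 227.0313, p* = 120.2984.
Marginal revenue: MR = 204.3 − 0.74q. Set MR = MC: 204.3 − 0.74q = 59 + 0.27q → q_m = 143.8614.
Price p_m = 204.3 − 0.37·143.8614 = 151.0713; MC(q_m) = 59 + 0.27·143.8614 = 97.8426.
Competitive q* = 227.0313, so Δq = 83.1699; wedge = 151.0713 − 97.8426 = 53.2287.
Welfare loss = ½ × 83.1699 × 53.2287 = 2213.51.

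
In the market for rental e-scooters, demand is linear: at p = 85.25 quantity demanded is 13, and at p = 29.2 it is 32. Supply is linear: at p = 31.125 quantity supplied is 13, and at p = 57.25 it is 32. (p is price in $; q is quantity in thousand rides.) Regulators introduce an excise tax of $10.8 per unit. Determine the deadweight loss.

Demand slope = (29.2 − 85.25)/(32 − 13) = −2.95, so p = 123.6 − 2.95q.
Supply slope = (57.25 − 31.125)/(32 − 13) = 1.375, so p = 13.25 + 1.375q.
Competitive equilibrium: 123.6 − 2.95q = 13.25 + 1.375q → q* = 25.5145, p* = 48.3324.
With the tax, the buyer price exceeds the seller price by 10.8: (123.6 − 2.95q) − (13.25 + 1.375q) = 10.8 → q' = 23.0173.
Δq = 25.5145 − 23.0173 = 2.4972; the wedge equals the tax, 10.8.
Welfare loss = ½ × 2.4972 × 10.8 = $13.48 thousand.

$13.48 thousand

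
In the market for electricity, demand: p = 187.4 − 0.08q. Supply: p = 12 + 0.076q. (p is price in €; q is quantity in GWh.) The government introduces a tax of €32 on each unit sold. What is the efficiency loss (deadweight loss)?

Competitive equilibrium: 187.4 − 0.08q = 12 + 0.076q → q* = 1124.359, p* = 97.4513.
With the tax, the buyer price exceeds the seller price by 32: (187.4 − 0.08q) − (12 + 0.076q) = 32 → q' = 919.2308.
Δq = 1124.359 − 919.2308 = 205.1282; the wedge equals the tax, 32.
Welfare loss = ½ × 205.1282 × 32 = €3282.05.

€3282.05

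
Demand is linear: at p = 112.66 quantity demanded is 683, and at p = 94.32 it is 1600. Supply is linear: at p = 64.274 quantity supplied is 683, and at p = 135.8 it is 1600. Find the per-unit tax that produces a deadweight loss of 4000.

Demand slope = (94.32 − 112.66)/(1600 − 683) = −0.02, so p = 126.32 − 0.02q.
Supply slope = (135.8 − 64.274)/(1600 − 683) = 0.078, so p = 11 + 0.078q.
Competitive equilibrium: 126.32 − 0.02q = 11 + 0.078q → q* = 1176.7347, p* = 102.7853.
A tax t gives Δq = t/0.098 and wedge t, so DWL = t²/0.196.
t²/0.196 = 4000 → t² = 784 → t = 28.

28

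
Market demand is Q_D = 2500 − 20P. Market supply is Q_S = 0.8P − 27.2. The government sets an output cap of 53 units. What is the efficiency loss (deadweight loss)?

In inverse form: demand P = 125 − 0.05Q, supply P = 34 + 1.25Q.
Competitive equilibrium: 125 − 0.05Q = 34 + 1.25Q → Q* = 70, P* = 121.5.
At Q = 53: demand price = 125 − 0.05·53 = 122.35; supply price = 34 + 1.25·53 = 100.25.
ΔQ = 70 − 53 = 17; wedge = 122.35 − 100.25 = 22.1.
Deadweight loss = ½ × 17 × 22.1 = 187.85.

187.85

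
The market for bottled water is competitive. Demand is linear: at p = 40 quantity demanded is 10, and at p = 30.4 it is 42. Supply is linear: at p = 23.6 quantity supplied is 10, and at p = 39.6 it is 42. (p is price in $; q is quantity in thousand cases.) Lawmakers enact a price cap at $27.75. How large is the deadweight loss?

$59.536 thousand

Demand slope = (30.4 − 40)/(42 − 10) = −0.3, so p = 43 − 0.3q.
Supply slope = (39.6 − 23.6)/(42 − 10) = 0.5, so p = 18.6 + 0.5q.
Competitive equilibrium: 43 − 0.3q = 18.6 + 0.5q → q* = 30.5, p* = 33.85.
At the ceiling p = 27.75, quantity supplied = (27.75 − 18.6)/0.5 = 18.3.
Willingness to pay at q' = 18.3: 43 − 0.3·18.3 = 37.51.
Δq = 30.5 − 18.3 = 12.2; wedge = 37.51 − 27.75 = 9.76.
DWL = ½ × 12.2 × 9.76 = $59.536 thousand.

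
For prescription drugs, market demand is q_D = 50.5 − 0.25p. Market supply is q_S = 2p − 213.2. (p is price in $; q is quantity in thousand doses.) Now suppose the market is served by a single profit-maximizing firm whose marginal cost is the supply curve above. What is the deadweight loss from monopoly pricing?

In inverse form: demand p = 202 − 4q, supply p = 106.6 + 0.5q.
Competitive equilibrium: 202 − 4q = 106.6 + 0.5q → q* = 21.2, p* = 117.2.
Marginal revenue: MR = 202 − 8q. Set MR = MC: 202 − 8q = 106.6 + 0.5q → q_m = 11.2235.
Price p_m = 202 − 4·11.2235 = 157.106; MC(q_m) = 106.6 + 0.5·11.2235 = 112.2118.
Competitive q* = 21.2, so Δq = 9.9765; wedge = 157.106 − 112.2118 = 44.8942.
DWL = ½ × 9.9765 × 44.8942 = $223.94 thousand.

$223.94 thousand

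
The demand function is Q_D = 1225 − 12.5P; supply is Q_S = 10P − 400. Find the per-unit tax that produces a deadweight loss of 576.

14.4

In inverse form: demand P = 98 − 0.08Q, supply P = 40 + 0.1Q.
Competitive equilibrium: 98 − 0.08Q = 40 + 0.1Q → Q* = 322.2222, P* = 72.2222.
A tax t gives ΔQ = t/0.18 and wedge t, so DWL = t²/0.36.
t²/0.36 = 576 → t² = 207.36 → t = 14.4.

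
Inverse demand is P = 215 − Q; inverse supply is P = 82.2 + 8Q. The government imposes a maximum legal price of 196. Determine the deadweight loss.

1.27

Competitive equilibrium: 215 − Q = 82.2 + 8Q → Q* = 14.7556, P* = 200.2444.
At the ceiling P = 196, quantity supplied = (196 − 82.2)/8 = 14.225.
Willingness to pay at Q' = 14.225: 215 − 1·14.225 = 200.775.
ΔQ = 14.7556 − 14.225 = 0.5306; wedge = 200.775 − 196 = 4.775.
Welfare loss = ½ × 0.5306 × 4.775 = 1.27.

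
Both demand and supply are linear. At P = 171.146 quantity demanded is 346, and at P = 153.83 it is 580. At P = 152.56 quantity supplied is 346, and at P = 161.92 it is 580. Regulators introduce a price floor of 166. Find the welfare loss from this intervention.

Demand slope = (153.83 − 171.146)/(580 − 346) = −0.074, so P = 196.75 − 0.074Q.
Supply slope = (161.92 − 152.56)/(580 − 346) = 0.04, so P = 138.72 + 0.04Q.
Competitive equilibrium: 196.75 − 0.074Q = 138.72 + 0.04Q → Q* = 509.0351, P* = 159.0814.
At the floor P = 166, quantity demanded = (196.75 − 166)/0.074 = 415.5405.
Sellers' marginal cost at Q' = 415.5405: 138.72 + 0.04·415.5405 = 155.3416.
ΔQ = 509.0351 − 415.5405 = 93.4946; wedge = 166 − 155.3416 = 10.6584.
The triangle = ½ × 93.4946 × 10.6584 = 498.25.

498.25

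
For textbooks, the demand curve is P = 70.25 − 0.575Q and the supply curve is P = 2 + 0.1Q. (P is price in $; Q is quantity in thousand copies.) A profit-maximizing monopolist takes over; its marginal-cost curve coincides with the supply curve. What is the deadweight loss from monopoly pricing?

Competitive equilibrium: 70.25 − 0.575Q = 2 + 0.1Q → Q* = 101.1111, P* = 12.1111.
Marginal revenue: MR = 70.25 − 1.15Q. Set MR = MC: 70.25 − 1.15Q = 2 + 0.1Q → Q_m = 54.6.
Price P_m = 70.25 − 0.575·54.6 = 38.855; MC(Q_m) = 2 + 0.1·54.6 = 7.46.
Competitive Q* = 101.1111, so ΔQ = 46.5111; wedge = 38.855 − 7.46 = 31.395.
Deadweight loss = ½ × 46.5111 × 31.395 = $730.11 thousand.

$730.11 thousand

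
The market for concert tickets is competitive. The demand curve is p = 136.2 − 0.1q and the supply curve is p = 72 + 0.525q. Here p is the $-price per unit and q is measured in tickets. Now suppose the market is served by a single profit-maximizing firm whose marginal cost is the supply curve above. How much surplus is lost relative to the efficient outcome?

$62.73

Competitive equilibrium: 136.2 − 0.1q = 72 + 0.525q → q* = 102.72, p* = 125.928.
Marginal revenue: MR = 136.2 − 0.2q. Set MR = MC: 136.2 − 0.2q = 72 + 0.525q → q_m = 88.5517.
Price p_m = 136.2 − 0.1·88.5517 = 127.3448; MC(q_m) = 72 + 0.525·88.5517 = 118.4896.
Competitive q* = 102.72, so Δq = 14.1683; wedge = 127.3448 − 118.4896 = 8.8552.
Deadweight loss = ½ × 14.1683 × 8.8552 = $62.73.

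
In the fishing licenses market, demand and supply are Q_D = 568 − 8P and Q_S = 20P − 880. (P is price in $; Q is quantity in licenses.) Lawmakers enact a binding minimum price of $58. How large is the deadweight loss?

$221.26

In inverse form: demand P = 71 − 0.125Q, supply P = 44 + 0.05Q.
Competitive equilibrium: 71 − 0.125Q = 44 + 0.05Q → Q* = 154.2857, P* = 51.7143.
At the floor P = 58, quantity demanded = (71 − 58)/0.125 = 104.
Sellers' marginal cost at Q' = 104: 44 + 0.05·104 = 49.2.
ΔQ = 154.2857 − 104 = 50.2857; wedge = 58 − 49.2 = 8.8.
Deadweight loss = ½ × 50.2857 × 8.8 = $221.26.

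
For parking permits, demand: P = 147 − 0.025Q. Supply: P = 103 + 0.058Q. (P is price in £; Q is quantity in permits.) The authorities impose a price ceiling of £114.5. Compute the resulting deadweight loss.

Competitive equilibrium: 147 − 0.025Q = 103 + 0.058Q → Q* = 530.120482, P* = 133.746988.
At the ceiling P = 114.5, quantity supplied = (114.5 − 103)/0.058 = 198.275862.
Willingness to pay at Q' = 198.275862: 147 − 0.025·198.275862 = 142.043103.
ΔQ = 530.120482 − 198.275862 = 331.84462; wedge = 142.043103 − 114.5 = 27.543103.
Welfare loss = ½ × 331.84462 × 27.543103 = £4570.02.

£4570.02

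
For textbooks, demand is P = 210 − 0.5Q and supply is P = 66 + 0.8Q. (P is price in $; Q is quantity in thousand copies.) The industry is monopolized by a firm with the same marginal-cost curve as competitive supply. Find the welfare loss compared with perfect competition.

$615.38 thousand

Competitive equilibrium: 210 − 0.5Q = 66 + 0.8Q → Q* = 110.7692, P* = 154.6154.
Marginal revenue: MR = 210 − Q. Set MR = MC: 210 − Q = 66 + 0.8Q → Q_m = 80.
Price P_m = 210 − 0.5·80 = 170; MC(Q_m) = 66 + 0.8·80 = 130.
Competitive Q* = 110.7692, so ΔQ = 30.7692; wedge = 170 − 130 = 40.
The triangle = ½ × 30.7692 × 40 = $615.38 thousand.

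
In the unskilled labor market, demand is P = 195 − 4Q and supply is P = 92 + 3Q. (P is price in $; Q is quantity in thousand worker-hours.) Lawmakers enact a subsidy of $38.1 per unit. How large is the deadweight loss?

Competitive equilibrium: 195 − 4Q = 92 + 3Q → Q* = 14.7143, P* = 136.1429.
The subsidy lowers effective supply by 38.1: P = 53.9 + 3Q.
New quantity: 195 − 4Q = 53.9 + 3Q → Q' = 20.1571.
Overproduction ΔQ = 20.1571 − 14.7143 = 5.4428; wedge = subsidy = 38.1.
Deadweight loss = ½ × 5.4428 × 38.1 = $103.69 thousand.

$103.69 thousand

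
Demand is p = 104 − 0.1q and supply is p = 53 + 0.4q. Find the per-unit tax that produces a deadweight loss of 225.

Competitive equilibrium: 104 − 0.1q = 53 + 0.4q → q* = 102, p* = 93.8.
A tax t gives Δq = t/0.5 and wedge t, so DWL = t²/1.
t²/1 = 225 → t² = 225 → t = 15.

15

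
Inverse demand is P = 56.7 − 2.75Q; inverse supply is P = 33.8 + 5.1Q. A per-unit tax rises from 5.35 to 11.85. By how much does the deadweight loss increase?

Competitive equilibrium: 56.7 − 2.75Q = 33.8 + 5.1Q → Q* = 2.9172, P* = 48.6777.
For a per-unit tax t: ΔQ = t/7.85, so DWL = ½·t·(t/7.85) = t²/15.7.
At t = 5.35: DWL = 1.823. At t = 11.85: DWL = 8.944.
Increase = 8.944 − 1.823 = 7.12.

7.12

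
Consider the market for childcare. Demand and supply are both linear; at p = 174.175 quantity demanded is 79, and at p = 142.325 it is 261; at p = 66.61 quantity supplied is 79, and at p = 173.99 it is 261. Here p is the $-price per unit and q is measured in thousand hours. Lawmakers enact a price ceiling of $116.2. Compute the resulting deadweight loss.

Demand slope = (142.325 − 174.175)/(261 − 79) = −0.175, so p = 188 − 0.175q.
Supply slope = (173.99 − 66.61)/(261 − 79) = 0.59, so p = 20 + 0.59q.
Competitive equilibrium: 188 − 0.175q = 20 + 0.59q → q* = 219.6078, p* = 149.5686.
At the ceiling p = 116.2, quantity supplied = (116.2 − 20)/0.59 = 163.0508.
Willingness to pay at q' = 163.0508: 188 − 0.175·163.0508 = 159.4661.
Δq = 219.6078 − 163.0508 = 56.557; wedge = 159.4661 − 116.2 = 43.2661.
DWL = ½ × 56.557 × 43.2661 = $1223.50 thousand.

$1223.50 thousand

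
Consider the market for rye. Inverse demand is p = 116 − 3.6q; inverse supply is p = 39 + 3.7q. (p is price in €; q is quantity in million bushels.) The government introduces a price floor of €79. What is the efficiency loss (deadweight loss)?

Competitive equilibrium: 116 − 3.6q = 39 + 3.7q → q* = 10.5479, p* = 78.0274.
At the floor p = 79, quantity demanded = (116 − 79)/3.6 = 10.2778.
Sellers' marginal cost at q' = 10.2778: 39 + 3.7·10.2778 = 77.0279.
Δq = 10.5479 − 10.2778 = 0.2701; wedge = 79 − 77.0279 = 1.9721.
Welfare loss = ½ × 0.2701 × 1.9721 = €0.27 million.

€0.27 million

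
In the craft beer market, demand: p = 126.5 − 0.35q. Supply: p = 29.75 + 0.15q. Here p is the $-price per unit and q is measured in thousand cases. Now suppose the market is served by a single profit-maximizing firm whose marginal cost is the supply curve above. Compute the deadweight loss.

Competitive equilibrium: 126.5 − 0.35q = 29.75 + 0.15q → q* = 193.5, p* = 58.775.
Marginal revenue: MR = 126.5 − 0.7q. Set MR = MC: 126.5 − 0.7q = 29.75 + 0.15q → q_m = 113.82353.
Price p_m = 126.5 − 0.35·113.82353 = 86.66176; MC(q_m) = 29.75 + 0.15·113.82353 = 46.82353.
Competitive q* = 193.5, so Δq = 79.67647; wedge = 86.66176 − 46.82353 = 39.83823.
Deadweight loss = ½ × 79.67647 × 39.83823 = $1587.08 thousand.

$1587.08 thousand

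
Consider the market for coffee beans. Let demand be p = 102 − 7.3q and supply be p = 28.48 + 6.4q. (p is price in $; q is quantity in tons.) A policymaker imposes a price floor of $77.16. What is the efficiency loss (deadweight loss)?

$26.41

Competitive equilibrium: 102 − 7.3q = 28.48 + 6.4q → q* = 5.3664, p* = 62.8251.
At the floor p = 77.16, quantity demanded = (102 − 77.16)/7.3 = 3.4027.
Sellers' marginal cost at q' = 3.4027: 28.48 + 6.4·3.4027 = 50.2573.
Δq = 5.3664 − 3.4027 = 1.9637; wedge = 77.16 − 50.2573 = 26.9027.
Deadweight loss = ½ × 1.9637 × 26.9027 = $26.41.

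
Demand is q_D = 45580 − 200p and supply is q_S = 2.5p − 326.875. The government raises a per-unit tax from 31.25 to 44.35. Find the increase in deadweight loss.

In inverse form: demand p = 227.9 − 0.005q, supply p = 130.75 + 0.4q.
Competitive equilibrium: 227.9 − 0.005q = 130.75 + 0.4q → q* = 239.8765, p* = 226.7006.
For a per-unit tax t: Δq = t/0.405, so DWL = ½·t·(t/0.405) = t²/0.81.
At t = 31.25: DWL = 1205.633. At t = 44.35: DWL = 2428.299.
Increase = 2428.299 − 1205.633 = 1222.67.

1222.67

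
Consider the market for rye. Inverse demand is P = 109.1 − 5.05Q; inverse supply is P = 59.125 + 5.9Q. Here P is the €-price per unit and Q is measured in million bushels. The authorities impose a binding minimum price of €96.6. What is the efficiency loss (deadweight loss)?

€23.89 million

Competitive equilibrium: 109.1 − 5.05Q = 59.125 + 5.9Q → Q* = 4.5639, P* = 86.0522.
At the floor P = 96.6, quantity demanded = (109.1 − 96.6)/5.05 = 2.4752.
Sellers' marginal cost at Q' = 2.4752: 59.125 + 5.9·2.4752 = 73.7287.
ΔQ = 4.5639 − 2.4752 = 2.0887; wedge = 96.6 − 73.7287 = 22.8713.
DWL = ½ × 2.0887 × 22.8713 = €23.89 million.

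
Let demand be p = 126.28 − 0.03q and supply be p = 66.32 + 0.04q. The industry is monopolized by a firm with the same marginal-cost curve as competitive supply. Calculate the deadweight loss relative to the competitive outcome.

Competitive equilibrium: 126.28 − 0.03q = 66.32 + 0.04q → q* = 856.5714, p* = 100.5829.
Marginal revenue: MR = 126.28 − 0.06q. Set MR = MC: 126.28 − 0.06q = 66.32 + 0.04q → q_m = 599.6.
Price p_m = 126.28 − 0.03·599.6 = 108.292; MC(q_m) = 66.32 + 0.04·599.6 = 90.304.
Competitive q* = 856.5714, so Δq = 256.9714; wedge = 108.292 − 90.304 = 17.988.
DWL = ½ × 256.9714 × 17.988 = 2311.20.

2311.20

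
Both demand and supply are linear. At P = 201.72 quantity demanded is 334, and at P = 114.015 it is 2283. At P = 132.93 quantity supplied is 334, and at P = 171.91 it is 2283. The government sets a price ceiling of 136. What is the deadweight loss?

26607

Demand slope = (114.015 − 201.72)/(2283 − 334) = −0.045, so P = 216.75 − 0.045Q.
Supply slope = (171.91 − 132.93)/(2283 − 334) = 0.02, so P = 126.25 + 0.02Q.
Competitive equilibrium: 216.75 − 0.045Q = 126.25 + 0.02Q → Q* = 1392.3077, P* = 154.0962.
At the ceiling P = 136, quantity supplied = (136 − 126.25)/0.02 = 487.5.
Willingness to pay at Q' = 487.5: 216.75 − 0.045·487.5 = 194.8125.
ΔQ = 1392.3077 − 487.5 = 904.8077; wedge = 194.8125 − 136 = 58.8125.
DWL = ½ × 904.8077 × 58.8125 = 26607.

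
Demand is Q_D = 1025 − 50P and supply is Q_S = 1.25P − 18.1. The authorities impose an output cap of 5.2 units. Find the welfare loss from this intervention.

1.88

In inverse form: demand P = 20.5 − 0.02Q, supply P = 14.48 + 0.8Q.
Competitive equilibrium: 20.5 − 0.02Q = 14.48 + 0.8Q → Q* = 7.3415, P* = 20.3532.
At Q = 5.2: demand price = 20.5 − 0.02·5.2 = 20.396; supply price = 14.48 + 0.8·5.2 = 18.64.
ΔQ = 7.3415 − 5.2 = 2.1415; wedge = 20.396 − 18.64 = 1.756.
DWL = ½ × 2.1415 × 1.756 = 1.88.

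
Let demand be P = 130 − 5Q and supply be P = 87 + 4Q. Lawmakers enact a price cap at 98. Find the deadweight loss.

18.50

Competitive equilibrium: 130 − 5Q = 87 + 4Q → Q* = 4.7778, P* = 106.1111.
At the ceiling P = 98, quantity supplied = (98 − 87)/4 = 2.75.
Willingness to pay at Q' = 2.75: 130 − 5·2.75 = 116.25.
ΔQ = 4.7778 − 2.75 = 2.0278; wedge = 116.25 − 98 = 18.25.
DWL = ½ × 2.0278 × 18.25 = 18.50.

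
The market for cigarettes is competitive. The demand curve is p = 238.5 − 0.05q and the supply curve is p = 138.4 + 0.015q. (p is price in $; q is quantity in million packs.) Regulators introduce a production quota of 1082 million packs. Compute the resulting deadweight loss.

Competitive equilibrium: 238.5 − 0.05q = 138.4 + 0.015q → q* = 1540, p* = 161.5.
At q = 1082: demand price = 238.5 − 0.05·1082 = 184.4; supply price = 138.4 + 0.015·1082 = 154.63.
Δq = 1540 − 1082 = 458; wedge = 184.4 − 154.63 = 29.77.
Welfare loss = ½ × 458 × 29.77 = $6817.33 million.

$6817.33 million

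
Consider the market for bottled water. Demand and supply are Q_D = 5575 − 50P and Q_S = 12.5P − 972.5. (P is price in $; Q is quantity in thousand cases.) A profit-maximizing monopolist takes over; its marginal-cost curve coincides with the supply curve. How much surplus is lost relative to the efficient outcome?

$157.73 thousand

In inverse form: demand P = 111.5 − 0.02Q, supply P = 77.8 + 0.08Q.
Competitive equilibrium: 111.5 − 0.02Q = 77.8 + 0.08Q → Q* = 337, P* = 104.76.
Marginal revenue: MR = 111.5 − 0.04Q. Set MR = MC: 111.5 − 0.04Q = 77.8 + 0.08Q → Q_m = 280.8333.
Price P_m = 111.5 − 0.02·280.8333 = 105.8833; MC(Q_m) = 77.8 + 0.08·280.8333 = 100.2667.
Competitive Q* = 337, so ΔQ = 56.1667; wedge = 105.8833 − 100.2667 = 5.6166.
Deadweight loss = ½ × 56.1667 × 5.6166 = $157.73 thousand.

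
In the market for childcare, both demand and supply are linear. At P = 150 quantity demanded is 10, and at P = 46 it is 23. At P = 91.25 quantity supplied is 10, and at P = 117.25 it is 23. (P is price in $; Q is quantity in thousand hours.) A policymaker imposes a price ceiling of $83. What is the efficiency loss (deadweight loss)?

Demand slope = (46 − 150)/(23 − 10) = −8, so P = 230 − 8Q.
Supply slope = (117.25 − 91.25)/(23 − 10) = 2, so P = 71.25 + 2Q.
Competitive equilibrium: 230 − 8Q = 71.25 + 2Q → Q* = 15.875, P* = 103.
At the ceiling P = 83, quantity supplied = (83 − 71.25)/2 = 5.875.
Willingness to pay at Q' = 5.875: 230 − 8·5.875 = 183.
ΔQ = 15.875 − 5.875 = 10; wedge = 183 − 83 = 100.
DWL = ½ × 10 × 100 = $500 thousand.

$500 thousand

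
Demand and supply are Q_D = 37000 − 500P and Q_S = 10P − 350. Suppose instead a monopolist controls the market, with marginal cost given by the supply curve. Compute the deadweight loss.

2.76

In inverse form: demand P = 74 − 0.002Q, supply P = 35 + 0.1Q.
Competitive equilibrium: 74 − 0.002Q = 35 + 0.1Q → Q* = 382.3529, P* = 73.2353.
Marginal revenue: MR = 74 − 0.004Q. Set MR = MC: 74 − 0.004Q = 35 + 0.1Q → Q_m = 375.
Price P_m = 74 − 0.002·375 = 73.25; MC(Q_m) = 35 + 0.1·375 = 72.5.
Competitive Q* = 382.3529, so ΔQ = 7.3529; wedge = 73.25 − 72.5 = 0.75.
DWL = ½ × 7.3529 × 0.75 = 2.76.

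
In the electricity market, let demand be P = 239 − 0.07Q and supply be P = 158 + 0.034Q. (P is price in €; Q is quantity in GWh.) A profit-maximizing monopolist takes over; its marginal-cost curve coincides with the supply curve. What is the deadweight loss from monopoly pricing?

€5105.10

Competitive equilibrium: 239 − 0.07Q = 158 + 0.034Q → Q* = 778.8462, P* = 184.4808.
Marginal revenue: MR = 239 − 0.14Q. Set MR = MC: 239 − 0.14Q = 158 + 0.034Q → Q_m = 465.5172.
Price P_m = 239 − 0.07·465.5172 = 206.4138; MC(Q_m) = 158 + 0.034·465.5172 = 173.8276.
Competitive Q* = 778.8462, so ΔQ = 313.329; wedge = 206.4138 − 173.8276 = 32.5862.
Deadweight loss = ½ × 313.329 × 32.5862 = €5105.10.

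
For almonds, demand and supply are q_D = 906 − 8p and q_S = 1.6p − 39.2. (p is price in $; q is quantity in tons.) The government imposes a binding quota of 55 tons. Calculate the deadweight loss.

In inverse form: demand p = 113.25 − 0.125q, supply p = 24.5 + 0.625q.
Competitive equilibrium: 113.25 − 0.125q = 24.5 + 0.625q → q* = 118.3333, p* = 98.4583.
At q = 55: demand price = 113.25 − 0.125·55 = 106.375; supply price = 24.5 + 0.625·55 = 58.875.
Δq = 118.3333 − 55 = 63.3333; wedge = 106.375 − 58.875 = 47.5.
The triangle = ½ × 63.3333 × 47.5 = $1504.17.

$1504.17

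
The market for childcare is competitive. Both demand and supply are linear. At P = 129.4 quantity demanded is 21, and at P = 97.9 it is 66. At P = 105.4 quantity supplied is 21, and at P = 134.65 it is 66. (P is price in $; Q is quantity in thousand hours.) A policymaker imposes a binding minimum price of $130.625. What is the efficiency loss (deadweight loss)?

Demand slope = (97.9 − 129.4)/(66 − 21) = −0.7, so P = 144.1 − 0.7Q.
Supply slope = (134.65 − 105.4)/(66 − 21) = 0.65, so P = 91.75 + 0.65Q.
Competitive equilibrium: 144.1 − 0.7Q = 91.75 + 0.65Q → Q* = 38.7778, P* = 116.9556.
At the floor P = 130.625, quantity demanded = (144.1 − 130.625)/0.7 = 19.25.
Sellers' marginal cost at Q' = 19.25: 91.75 + 0.65·19.25 = 104.2625.
ΔQ = 38.7778 − 19.25 = 19.5278; wedge = 130.625 − 104.2625 = 26.3625.
Welfare loss = ½ × 19.5278 × 26.3625 = $257.40 thousand.

$257.40 thousand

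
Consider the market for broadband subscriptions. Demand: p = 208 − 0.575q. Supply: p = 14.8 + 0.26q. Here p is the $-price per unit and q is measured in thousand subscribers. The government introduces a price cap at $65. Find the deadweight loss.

Competitive equilibrium: 208 − 0.575q = 14.8 + 0.26q → q* = 231.3772, p* = 74.9581.
At the ceiling p = 65, quantity supplied = (65 − 14.8)/0.26 = 193.0769.
Willingness to pay at q' = 193.0769: 208 − 0.575·193.0769 = 96.9808.
Δq = 231.3772 − 193.0769 = 38.3003; wedge = 96.9808 − 65 = 31.9808.
DWL = ½ × 38.3003 × 31.9808 = $612.44 thousand.

$612.44 thousand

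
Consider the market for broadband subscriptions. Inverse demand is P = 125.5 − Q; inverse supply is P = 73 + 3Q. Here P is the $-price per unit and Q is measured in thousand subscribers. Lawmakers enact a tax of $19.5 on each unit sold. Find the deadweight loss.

$47.53 thousand

Competitive equilibrium: 125.5 − Q = 73 + 3Q → Q* = 13.125, P* = 112.375.
With the tax, the buyer price exceeds the seller price by 19.5: (125.5 − Q) − (73 + 3Q) = 19.5 → Q' = 8.25.
ΔQ = 13.125 − 8.25 = 4.875; the wedge equals the tax, 19.5.
DWL = ½ × 4.875 × 19.5 = $47.53 thousand.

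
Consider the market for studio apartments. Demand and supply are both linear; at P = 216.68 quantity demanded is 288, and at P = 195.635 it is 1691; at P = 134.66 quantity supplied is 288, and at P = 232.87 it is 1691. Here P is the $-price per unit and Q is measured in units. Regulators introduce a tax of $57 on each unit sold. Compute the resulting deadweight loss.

Demand slope = (195.635 − 216.68)/(1691 − 288) = −0.015, so P = 221 − 0.015Q.
Supply slope = (232.87 − 134.66)/(1691 − 288) = 0.07, so P = 114.5 + 0.07Q.
Competitive equilibrium: 221 − 0.015Q = 114.5 + 0.07Q → Q* = 1252.94118, P* = 202.20588.
With the tax, the buyer price exceeds the seller price by 57: (221 − 0.015Q) − (114.5 + 0.07Q) = 57 → Q' = 582.35294.
ΔQ = 1252.94118 − 582.35294 = 670.58824; the wedge equals the tax, 57.
Deadweight loss = ½ × 670.58824 × 57 = $19111.76.

$19111.76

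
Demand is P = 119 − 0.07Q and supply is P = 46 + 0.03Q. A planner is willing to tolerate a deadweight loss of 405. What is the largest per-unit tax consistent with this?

9

Competitive equilibrium: 119 − 0.07Q = 46 + 0.03Q → Q* = 730, P* = 67.9.
A tax t gives ΔQ = t/0.1 and wedge t, so DWL = t²/0.2.
t²/0.2 = 405 → t² = 81 → t = 9.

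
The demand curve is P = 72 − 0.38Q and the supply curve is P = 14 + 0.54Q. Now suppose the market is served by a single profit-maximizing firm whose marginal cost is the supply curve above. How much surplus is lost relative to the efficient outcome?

Competitive equilibrium: 72 − 0.38Q = 14 + 0.54Q → Q* = 63.0435, P* = 48.0435.
Marginal revenue: MR = 72 − 0.76Q. Set MR = MC: 72 − 0.76Q = 14 + 0.54Q → Q_m = 44.6154.
Price P_m = 72 − 0.38·44.6154 = 55.0461; MC(Q_m) = 14 + 0.54·44.6154 = 38.0923.
Competitive Q* = 63.0435, so ΔQ = 18.4281; wedge = 55.0461 − 38.0923 = 16.9538.
Deadweight loss = ½ × 18.4281 × 16.9538 = 156.21.

156.21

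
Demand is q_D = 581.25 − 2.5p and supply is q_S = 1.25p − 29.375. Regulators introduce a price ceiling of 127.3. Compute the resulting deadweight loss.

1183.70

In inverse form: demand p = 232.5 − 0.4q, supply p = 23.5 + 0.8q.
Competitive equilibrium: 232.5 − 0.4q = 23.5 + 0.8q → q* = 174.16667, p* = 162.83333.
At the ceiling p = 127.3, quantity supplied = (127.3 − 23.5)/0.8 = 129.75.
Willingness to pay at q' = 129.75: 232.5 − 0.4·129.75 = 180.6.
Δq = 174.16667 − 129.75 = 44.41667; wedge = 180.6 − 127.3 = 53.3.
Welfare loss = ½ × 44.41667 × 53.3 = 1183.70.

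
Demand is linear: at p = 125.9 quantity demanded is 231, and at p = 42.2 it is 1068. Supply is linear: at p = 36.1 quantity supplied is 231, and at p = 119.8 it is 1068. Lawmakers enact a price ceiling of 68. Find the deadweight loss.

1690

Demand slope = (42.2 − 125.9)/(1068 − 231) = −0.1, so p = 149 − 0.1q.
Supply slope = (119.8 − 36.1)/(1068 − 231) = 0.1, so p = 13 + 0.1q.
Competitive equilibrium: 149 − 0.1q = 13 + 0.1q → q* = 680, p* = 81.
At the ceiling p = 68, quantity supplied = (68 − 13)/0.1 = 550.
Willingness to pay at q' = 550: 149 − 0.1·550 = 94.
Δq = 680 − 550 = 130; wedge = 94 − 68 = 26.
Welfare loss = ½ × 130 × 26 = 1690.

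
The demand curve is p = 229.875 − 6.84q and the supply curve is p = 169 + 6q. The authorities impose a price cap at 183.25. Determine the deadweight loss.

35.94

Competitive equilibrium: 229.875 − 6.84q = 169 + 6q → q* = 4.741, p* = 197.4463.
At the ceiling p = 183.25, quantity supplied = (183.25 − 169)/6 = 2.375.
Willingness to pay at q' = 2.375: 229.875 − 6.84·2.375 = 213.63.
Δq = 4.741 − 2.375 = 2.366; wedge = 213.63 − 183.25 = 30.38.
Welfare loss = ½ × 2.366 × 30.38 = 35.94.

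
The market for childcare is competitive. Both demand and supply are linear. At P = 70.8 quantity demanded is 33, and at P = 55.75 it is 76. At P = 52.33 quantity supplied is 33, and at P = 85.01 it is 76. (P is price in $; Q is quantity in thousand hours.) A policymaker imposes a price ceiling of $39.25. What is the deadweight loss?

Demand slope = (55.75 − 70.8)/(76 − 33) = −0.35, so P = 82.35 − 0.35Q.
Supply slope = (85.01 − 52.33)/(76 − 33) = 0.76, so P = 27.25 + 0.76Q.
Competitive equilibrium: 82.35 − 0.35Q = 27.25 + 0.76Q → Q* = 49.6396, P* = 64.9761.
At the ceiling P = 39.25, quantity supplied = (39.25 − 27.25)/0.76 = 15.7895.
Willingness to pay at Q' = 15.7895: 82.35 − 0.35·15.7895 = 76.8237.
ΔQ = 49.6396 − 15.7895 = 33.8501; wedge = 76.8237 − 39.25 = 37.5737.
Welfare loss = ½ × 33.8501 × 37.5737 = $635.94 thousand.

$635.94 thousand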